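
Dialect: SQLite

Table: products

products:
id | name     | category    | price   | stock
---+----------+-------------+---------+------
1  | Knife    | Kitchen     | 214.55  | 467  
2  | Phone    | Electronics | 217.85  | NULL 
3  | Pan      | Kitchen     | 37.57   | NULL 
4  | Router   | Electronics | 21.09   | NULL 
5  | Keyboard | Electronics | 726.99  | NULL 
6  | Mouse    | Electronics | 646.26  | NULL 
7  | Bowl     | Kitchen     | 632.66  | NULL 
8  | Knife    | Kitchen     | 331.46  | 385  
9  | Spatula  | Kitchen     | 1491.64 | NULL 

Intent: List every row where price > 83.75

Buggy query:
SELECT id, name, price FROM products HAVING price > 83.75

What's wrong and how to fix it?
Bug: HAVING filters the output of aggregation, but this query has no GROUP BY and no aggregate functions, so SQLite rejects it (HAVING clause on a non-aggregate query); the condition here is per row

Fix: Use WHERE for row-level filtering

Corrected query:
SELECT id, name, price FROM products WHERE price > 83.75

Result:
id | name     | price  
---+----------+--------
1  | Knife    | 214.55 
2  | Phone    | 217.85 
5  | Keyboard | 726.99 
6  | Mouse    | 646.26 
7  | Bowl     | 632.66 
8  | Knife    | 331.46 
9  | Spatula  | 1491.64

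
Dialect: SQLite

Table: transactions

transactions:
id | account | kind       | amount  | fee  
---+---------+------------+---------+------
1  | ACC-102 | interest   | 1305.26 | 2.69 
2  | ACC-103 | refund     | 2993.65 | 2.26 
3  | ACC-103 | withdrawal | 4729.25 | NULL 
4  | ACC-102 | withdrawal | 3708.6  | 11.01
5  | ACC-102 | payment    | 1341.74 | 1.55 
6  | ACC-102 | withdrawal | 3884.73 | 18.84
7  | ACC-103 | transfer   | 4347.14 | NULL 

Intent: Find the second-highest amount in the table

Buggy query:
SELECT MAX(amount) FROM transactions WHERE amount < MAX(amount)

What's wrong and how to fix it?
Bug: The inner MAX is an aggregate inside WHERE, which is not allowed

Fix: Put the inner MAX in a scalar subquery

Corrected query:
SELECT MAX(amount) FROM transactions WHERE amount < (SELECT MAX(amount) FROM transactions)

Result:
MAX(amount)
-----------
4347.14    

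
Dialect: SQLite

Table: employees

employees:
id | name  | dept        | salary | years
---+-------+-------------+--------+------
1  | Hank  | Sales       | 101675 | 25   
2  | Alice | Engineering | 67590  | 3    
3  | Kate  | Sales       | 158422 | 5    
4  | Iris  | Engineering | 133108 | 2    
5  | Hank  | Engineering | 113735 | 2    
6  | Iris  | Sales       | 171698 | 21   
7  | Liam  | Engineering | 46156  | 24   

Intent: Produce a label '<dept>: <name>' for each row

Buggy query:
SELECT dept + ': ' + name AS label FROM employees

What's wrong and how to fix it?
Bug: '+' is numeric addition; on text columns SQLite converts them to 0 instead of concatenating

Fix: Use the || operator for string concatenation

Corrected query:
SELECT dept || ': ' || name AS label FROM employees

Result:
label             
------------------
Sales: Hank       
Engineering: Alice
Sales: Kate       
Engineering: Iris 
Engineering: Hank 
Sales: Iris       
Engineering: Liam 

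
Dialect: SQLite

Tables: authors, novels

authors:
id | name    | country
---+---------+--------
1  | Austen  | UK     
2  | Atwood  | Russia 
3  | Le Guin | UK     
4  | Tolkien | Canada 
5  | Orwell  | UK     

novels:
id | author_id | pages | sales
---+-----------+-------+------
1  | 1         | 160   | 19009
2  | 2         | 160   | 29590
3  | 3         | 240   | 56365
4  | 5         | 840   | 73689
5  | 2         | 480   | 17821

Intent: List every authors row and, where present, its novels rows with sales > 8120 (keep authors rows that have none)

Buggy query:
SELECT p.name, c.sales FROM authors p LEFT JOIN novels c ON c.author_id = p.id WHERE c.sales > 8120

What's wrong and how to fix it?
Bug: Filtering c.sales in WHERE discards the NULL rows produced by LEFT JOIN, turning it into an inner join

Fix: Move the right-table condition into the ON clause so unmatched parents are kept

Corrected query:
SELECT p.name, c.sales FROM authors p LEFT JOIN novels c ON c.author_id = p.id AND c.sales > 8120

Result:
name    | sales
--------+------
Austen  | 19009
Atwood  | 17821
Atwood  | 29590
Le Guin | 56365
Tolkien | NULL 
Orwell  | 73689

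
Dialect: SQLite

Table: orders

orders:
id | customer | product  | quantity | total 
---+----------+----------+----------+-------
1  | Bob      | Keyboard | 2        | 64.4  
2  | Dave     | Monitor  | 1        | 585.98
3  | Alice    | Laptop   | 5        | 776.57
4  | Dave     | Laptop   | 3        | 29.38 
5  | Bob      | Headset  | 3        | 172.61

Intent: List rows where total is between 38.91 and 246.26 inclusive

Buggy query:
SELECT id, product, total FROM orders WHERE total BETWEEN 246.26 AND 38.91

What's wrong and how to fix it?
Bug: The bounds are reversed; BETWEEN a AND b requires a <= b to match anything

Fix: Write BETWEEN 38.91 AND 246.26

Corrected query:
SELECT id, product, total FROM orders WHERE total BETWEEN 38.91 AND 246.26

Result:
id | product  | total 
---+----------+-------
1  | Keyboard | 64.4  
5  | Headset  | 172.61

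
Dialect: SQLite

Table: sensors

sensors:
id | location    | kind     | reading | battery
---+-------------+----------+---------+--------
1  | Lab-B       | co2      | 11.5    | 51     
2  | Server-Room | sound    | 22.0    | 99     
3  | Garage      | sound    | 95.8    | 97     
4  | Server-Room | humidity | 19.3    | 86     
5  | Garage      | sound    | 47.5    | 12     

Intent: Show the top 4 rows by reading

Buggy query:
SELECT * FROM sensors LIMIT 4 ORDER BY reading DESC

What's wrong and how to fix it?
Bug: LIMIT must come after ORDER BY

Fix: Swap the clauses: ORDER BY first, then LIMIT

Corrected query:
SELECT * FROM sensors ORDER BY reading DESC LIMIT 4

Result:
id | location    | kind     | reading | battery
---+-------------+----------+---------+--------
3  | Garage      | sound    | 95.8    | 97     
5  | Garage      | sound    | 47.5    | 12     
2  | Server-Room | sound    | 22      | 99     
4  | Server-Room | humidity | 19.3    | 86     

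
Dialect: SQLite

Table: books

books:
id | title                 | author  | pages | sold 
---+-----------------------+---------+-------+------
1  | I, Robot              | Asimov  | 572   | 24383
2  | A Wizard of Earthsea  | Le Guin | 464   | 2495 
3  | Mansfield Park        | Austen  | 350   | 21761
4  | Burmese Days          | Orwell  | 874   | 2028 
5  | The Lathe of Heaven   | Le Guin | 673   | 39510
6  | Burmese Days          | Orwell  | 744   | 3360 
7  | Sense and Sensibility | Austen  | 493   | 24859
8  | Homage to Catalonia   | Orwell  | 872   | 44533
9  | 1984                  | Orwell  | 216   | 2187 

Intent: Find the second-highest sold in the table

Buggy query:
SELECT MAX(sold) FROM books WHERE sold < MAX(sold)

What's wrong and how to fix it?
Bug: MAX(sold) on the right of the comparison is an aggregate-in-WHERE error

Fix: Compute the overall MAX in a subquery, then take MAX of rows below it

Corrected query:
SELECT MAX(sold) FROM books WHERE sold < (SELECT MAX(sold) FROM books)

Result:
MAX(sold)
---------
39510    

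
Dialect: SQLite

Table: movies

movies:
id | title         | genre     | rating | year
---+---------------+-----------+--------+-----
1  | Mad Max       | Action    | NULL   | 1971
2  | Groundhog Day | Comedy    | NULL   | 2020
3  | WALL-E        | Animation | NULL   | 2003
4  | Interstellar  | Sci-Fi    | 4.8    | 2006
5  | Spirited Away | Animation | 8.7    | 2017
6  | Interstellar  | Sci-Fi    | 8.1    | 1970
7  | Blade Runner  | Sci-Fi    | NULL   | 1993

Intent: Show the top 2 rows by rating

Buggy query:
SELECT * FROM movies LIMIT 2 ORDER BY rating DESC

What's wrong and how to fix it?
Bug: ORDER BY cannot follow LIMIT; LIMIT is the final clause

Fix: Sort with ORDER BY, then apply LIMIT

Corrected query:
SELECT * FROM movies ORDER BY rating DESC LIMIT 2

Result:
id | title         | genre     | rating | year
---+---------------+-----------+--------+-----
5  | Spirited Away | Animation | 8.7    | 2017
6  | Interstellar  | Sci-Fi    | 8.1    | 1970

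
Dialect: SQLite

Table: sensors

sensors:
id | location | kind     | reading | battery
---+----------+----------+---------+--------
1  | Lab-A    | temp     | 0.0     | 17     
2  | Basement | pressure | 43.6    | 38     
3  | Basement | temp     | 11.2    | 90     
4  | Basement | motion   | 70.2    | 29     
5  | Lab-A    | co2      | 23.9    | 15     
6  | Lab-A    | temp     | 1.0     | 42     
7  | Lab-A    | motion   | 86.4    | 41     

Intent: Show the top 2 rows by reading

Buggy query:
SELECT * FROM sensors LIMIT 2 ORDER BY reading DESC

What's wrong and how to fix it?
Bug: LIMIT must come after ORDER BY

Fix: Sort with ORDER BY, then apply LIMIT

Corrected query:
SELECT * FROM sensors ORDER BY reading DESC LIMIT 2

Result:
id | location | kind   | reading | battery
---+----------+--------+---------+--------
7  | Lab-A    | motion | 86.4    | 41     
4  | Basement | motion | 70.2    | 29     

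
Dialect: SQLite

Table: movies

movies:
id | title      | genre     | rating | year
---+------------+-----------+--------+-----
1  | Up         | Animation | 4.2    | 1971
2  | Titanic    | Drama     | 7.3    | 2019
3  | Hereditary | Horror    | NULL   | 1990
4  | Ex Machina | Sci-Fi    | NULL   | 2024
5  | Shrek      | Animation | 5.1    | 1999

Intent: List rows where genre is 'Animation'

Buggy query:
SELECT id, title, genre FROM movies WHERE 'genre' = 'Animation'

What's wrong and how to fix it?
Bug: Single quotes denote string literals in SQL; the column name is being compared as a constant string

Fix: Remove the quotes around the column name (or use double quotes for an identifier)

Corrected query:
SELECT id, title, genre FROM movies WHERE genre = 'Animation'

Result:
id | title | genre    
---+-------+----------
1  | Up    | Animation
5  | Shrek | Animation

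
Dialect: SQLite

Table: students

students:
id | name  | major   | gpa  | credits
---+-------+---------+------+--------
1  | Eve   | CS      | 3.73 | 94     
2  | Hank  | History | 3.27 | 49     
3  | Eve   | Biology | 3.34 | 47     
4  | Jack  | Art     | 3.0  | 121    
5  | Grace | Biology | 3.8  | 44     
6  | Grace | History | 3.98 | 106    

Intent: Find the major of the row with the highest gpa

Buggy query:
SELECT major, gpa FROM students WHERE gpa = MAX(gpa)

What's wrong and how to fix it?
Bug: WHERE is evaluated per row; an aggregate over the whole table isn't defined there

Fix: Use a subquery: WHERE gpa = (SELECT MAX(gpa) FROM students)

Corrected query:
SELECT major, gpa FROM students WHERE gpa = (SELECT MAX(gpa) FROM students)

Result:
major   | gpa 
--------+-----
History | 3.98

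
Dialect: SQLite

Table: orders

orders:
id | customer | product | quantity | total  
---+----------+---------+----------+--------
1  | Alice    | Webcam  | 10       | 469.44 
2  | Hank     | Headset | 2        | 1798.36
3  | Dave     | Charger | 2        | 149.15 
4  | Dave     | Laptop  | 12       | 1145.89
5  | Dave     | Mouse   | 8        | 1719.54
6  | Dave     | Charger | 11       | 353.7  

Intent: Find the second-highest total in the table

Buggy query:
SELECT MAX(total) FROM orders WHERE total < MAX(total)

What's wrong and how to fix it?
Bug: MAX(total) on the right of the comparison is an aggregate-in-WHERE error

Fix: Compute the overall MAX in a subquery, then take MAX of rows below it

Corrected query:
SELECT MAX(total) FROM orders WHERE total < (SELECT MAX(total) FROM orders)

Result:
MAX(total)
----------
1719.54   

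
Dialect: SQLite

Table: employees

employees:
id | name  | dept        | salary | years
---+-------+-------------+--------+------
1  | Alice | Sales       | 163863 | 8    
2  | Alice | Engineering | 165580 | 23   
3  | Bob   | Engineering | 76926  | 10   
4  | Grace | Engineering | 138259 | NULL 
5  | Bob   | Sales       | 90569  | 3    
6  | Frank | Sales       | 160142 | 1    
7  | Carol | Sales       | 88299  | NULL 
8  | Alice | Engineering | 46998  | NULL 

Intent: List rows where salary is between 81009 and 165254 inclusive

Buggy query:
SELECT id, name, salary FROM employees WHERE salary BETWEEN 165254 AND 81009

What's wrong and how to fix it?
Bug: The bounds are reversed; BETWEEN a AND b requires a <= b to match anything

Fix: Write BETWEEN 81009 AND 165254

Corrected query:
SELECT id, name, salary FROM employees WHERE salary BETWEEN 81009 AND 165254

Result:
id | name  | salary
---+-------+-------
1  | Alice | 163863
4  | Grace | 138259
5  | Bob   | 90569 
6  | Frank | 160142
7  | Carol | 88299 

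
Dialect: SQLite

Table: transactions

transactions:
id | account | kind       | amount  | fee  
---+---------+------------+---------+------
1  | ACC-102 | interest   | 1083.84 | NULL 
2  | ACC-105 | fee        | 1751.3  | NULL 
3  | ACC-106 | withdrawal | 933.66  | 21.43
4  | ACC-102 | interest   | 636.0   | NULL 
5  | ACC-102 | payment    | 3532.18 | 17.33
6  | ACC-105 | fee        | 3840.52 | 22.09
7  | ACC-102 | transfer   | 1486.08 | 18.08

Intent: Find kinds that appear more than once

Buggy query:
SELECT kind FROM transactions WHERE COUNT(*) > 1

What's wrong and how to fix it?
Bug: WHERE can't reference COUNT(*); aggregates are computed after WHERE

Fix: Group first, then use HAVING for the count condition

Corrected query:
SELECT kind FROM transactions GROUP BY kind HAVING COUNT(*) > 1

Result:
kind    
--------
fee     
interest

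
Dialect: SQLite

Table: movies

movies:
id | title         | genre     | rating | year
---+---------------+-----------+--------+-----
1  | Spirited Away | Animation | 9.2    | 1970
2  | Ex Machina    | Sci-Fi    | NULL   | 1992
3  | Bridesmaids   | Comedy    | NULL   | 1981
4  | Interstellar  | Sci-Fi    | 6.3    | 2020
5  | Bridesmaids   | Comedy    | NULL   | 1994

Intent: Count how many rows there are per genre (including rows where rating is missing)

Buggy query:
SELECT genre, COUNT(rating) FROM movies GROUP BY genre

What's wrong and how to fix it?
Bug: COUNT(rating) skips NULLs, so groups with missing rating are undercounted

Fix: Use COUNT(*) to count all rows regardless of NULL

Corrected query:
SELECT genre, COUNT(*) FROM movies GROUP BY genre

Result:
genre     | COUNT(*)
----------+---------
Animation | 1       
Comedy    | 2       
Sci-Fi    | 2       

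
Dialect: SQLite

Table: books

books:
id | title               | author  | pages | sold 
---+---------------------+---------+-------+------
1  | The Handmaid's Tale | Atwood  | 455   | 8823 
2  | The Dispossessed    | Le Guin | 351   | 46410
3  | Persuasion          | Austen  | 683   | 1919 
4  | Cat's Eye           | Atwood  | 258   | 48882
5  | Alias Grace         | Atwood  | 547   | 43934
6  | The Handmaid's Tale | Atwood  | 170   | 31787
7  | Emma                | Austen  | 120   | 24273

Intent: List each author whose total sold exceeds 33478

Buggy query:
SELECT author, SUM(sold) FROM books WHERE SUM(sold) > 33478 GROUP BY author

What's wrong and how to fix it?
Bug: Aggregate functions cannot appear in a WHERE clause

Fix: Use HAVING (which filters groups after aggregation) instead of WHERE

Corrected query:
SELECT author, SUM(sold) FROM books GROUP BY author HAVING SUM(sold) > 33478

Result:
author  | SUM(sold)
--------+----------
Atwood  | 133426   
Le Guin | 46410    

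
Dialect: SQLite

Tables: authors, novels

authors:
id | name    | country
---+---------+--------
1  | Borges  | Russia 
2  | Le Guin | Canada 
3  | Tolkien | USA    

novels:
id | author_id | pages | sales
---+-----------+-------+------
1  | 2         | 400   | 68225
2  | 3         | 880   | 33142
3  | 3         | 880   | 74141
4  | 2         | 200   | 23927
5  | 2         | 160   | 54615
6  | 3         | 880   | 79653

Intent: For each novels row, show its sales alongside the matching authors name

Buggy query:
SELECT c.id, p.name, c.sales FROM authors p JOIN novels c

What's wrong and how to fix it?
Bug: JOIN with no ON clause produces a cartesian product; every novels row pairs with every authors row

Fix: Add ON c.author_id = p.id to the JOIN

Corrected query:
SELECT c.id, p.name, c.sales FROM authors p JOIN novels c ON c.author_id = p.id

Result:
id | name    | sales
---+---------+------
1  | Le Guin | 68225
2  | Tolkien | 33142
3  | Tolkien | 74141
4  | Le Guin | 23927
5  | Le Guin | 54615
6  | Tolkien | 79653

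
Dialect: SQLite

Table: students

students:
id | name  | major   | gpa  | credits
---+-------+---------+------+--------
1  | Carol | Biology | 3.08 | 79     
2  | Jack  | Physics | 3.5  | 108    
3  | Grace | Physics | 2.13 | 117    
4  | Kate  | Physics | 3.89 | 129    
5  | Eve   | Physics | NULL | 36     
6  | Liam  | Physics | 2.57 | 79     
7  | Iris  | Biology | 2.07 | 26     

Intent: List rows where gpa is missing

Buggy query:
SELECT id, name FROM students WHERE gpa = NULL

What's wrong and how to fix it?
Bug: Comparing to NULL with '=' never matches; NULL = NULL is unknown, not true

Fix: Use IS NULL to test for NULL

Corrected query:
SELECT id, name FROM students WHERE gpa IS NULL

Result:
id | name
---+-----
5  | Eve 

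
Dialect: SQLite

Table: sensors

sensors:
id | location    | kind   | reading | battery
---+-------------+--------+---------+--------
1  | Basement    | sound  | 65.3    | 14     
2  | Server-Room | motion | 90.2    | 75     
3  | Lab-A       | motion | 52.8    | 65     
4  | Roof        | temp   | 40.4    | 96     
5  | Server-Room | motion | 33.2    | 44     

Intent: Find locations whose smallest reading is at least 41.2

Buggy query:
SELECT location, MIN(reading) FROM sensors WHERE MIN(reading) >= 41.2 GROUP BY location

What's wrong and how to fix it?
Bug: MIN() in WHERE is a misuse of aggregate

Fix: Use HAVING for the per-group MIN condition

Corrected query:
SELECT location, MIN(reading) FROM sensors GROUP BY location HAVING MIN(reading) >= 41.2

Result:
location | MIN(reading)
---------+-------------
Basement | 65.3        
Lab-A    | 52.8        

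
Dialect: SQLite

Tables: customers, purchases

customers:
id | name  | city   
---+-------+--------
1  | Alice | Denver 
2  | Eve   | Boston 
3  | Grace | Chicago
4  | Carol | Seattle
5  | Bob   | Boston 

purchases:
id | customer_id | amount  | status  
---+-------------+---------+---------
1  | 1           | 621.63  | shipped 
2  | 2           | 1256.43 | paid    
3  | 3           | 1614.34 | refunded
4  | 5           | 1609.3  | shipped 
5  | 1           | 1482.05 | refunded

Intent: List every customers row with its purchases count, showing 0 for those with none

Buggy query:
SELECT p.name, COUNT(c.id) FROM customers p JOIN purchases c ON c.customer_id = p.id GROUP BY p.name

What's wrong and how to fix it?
Bug: An inner join excludes parents with zero children

Fix: Switch to LEFT JOIN to retain unmatched parent rows

Corrected query:
SELECT p.name, COUNT(c.id) FROM customers p LEFT JOIN purchases c ON c.customer_id = p.id GROUP BY p.name

Result:
name  | COUNT(c.id)
------+------------
Alice | 2          
Bob   | 1          
Carol | 0          
Eve   | 1          
Grace | 1          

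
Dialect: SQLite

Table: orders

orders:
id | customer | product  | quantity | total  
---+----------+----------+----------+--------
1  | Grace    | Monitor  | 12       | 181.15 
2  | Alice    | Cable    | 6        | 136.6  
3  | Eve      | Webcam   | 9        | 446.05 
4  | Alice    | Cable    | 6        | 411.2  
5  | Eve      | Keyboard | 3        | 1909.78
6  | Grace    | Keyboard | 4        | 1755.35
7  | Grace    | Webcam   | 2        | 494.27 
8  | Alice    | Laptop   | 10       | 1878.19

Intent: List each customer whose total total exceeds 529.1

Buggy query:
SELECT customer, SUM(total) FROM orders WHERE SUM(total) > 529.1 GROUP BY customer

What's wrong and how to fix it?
Bug: Aggregate functions cannot appear in a WHERE clause

Fix: Use HAVING (which filters groups after aggregation) instead of WHERE

Corrected query:
SELECT customer, SUM(total) FROM orders GROUP BY customer HAVING SUM(total) > 529.1

Result:
customer | SUM(total)
---------+-----------
Alice    | 2425.99   
Eve      | 2355.83   
Grace    | 2430.77   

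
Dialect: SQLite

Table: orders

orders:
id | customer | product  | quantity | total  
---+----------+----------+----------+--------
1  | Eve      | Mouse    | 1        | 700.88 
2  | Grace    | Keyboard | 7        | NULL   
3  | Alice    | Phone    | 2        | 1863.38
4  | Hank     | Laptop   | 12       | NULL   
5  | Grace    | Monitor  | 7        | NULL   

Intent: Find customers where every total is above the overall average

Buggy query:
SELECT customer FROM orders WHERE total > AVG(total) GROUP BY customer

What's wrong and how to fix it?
Bug: AVG() is an aggregate; it can't sit directly in WHERE

Fix: Use a subquery for AVG and a HAVING MIN(...) filter so the condition holds for every row in the group

Corrected query:
SELECT customer FROM orders GROUP BY customer HAVING MIN(total) > (SELECT AVG(total) FROM orders)

Result:
customer
--------
Alice   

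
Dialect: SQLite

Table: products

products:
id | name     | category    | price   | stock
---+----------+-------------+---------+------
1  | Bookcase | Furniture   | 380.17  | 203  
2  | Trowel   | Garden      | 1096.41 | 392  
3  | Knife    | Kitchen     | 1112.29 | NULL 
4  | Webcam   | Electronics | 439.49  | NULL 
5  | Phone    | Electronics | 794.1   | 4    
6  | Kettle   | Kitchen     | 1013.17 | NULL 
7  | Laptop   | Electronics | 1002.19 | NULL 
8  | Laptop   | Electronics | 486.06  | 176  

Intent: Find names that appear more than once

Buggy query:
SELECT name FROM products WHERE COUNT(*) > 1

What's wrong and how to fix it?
Bug: COUNT(*) is an aggregate and cannot be used in WHERE

Fix: Group first, then use HAVING for the count condition

Corrected query:
SELECT name FROM products GROUP BY name HAVING COUNT(*) > 1

Result:
name  
------
Laptop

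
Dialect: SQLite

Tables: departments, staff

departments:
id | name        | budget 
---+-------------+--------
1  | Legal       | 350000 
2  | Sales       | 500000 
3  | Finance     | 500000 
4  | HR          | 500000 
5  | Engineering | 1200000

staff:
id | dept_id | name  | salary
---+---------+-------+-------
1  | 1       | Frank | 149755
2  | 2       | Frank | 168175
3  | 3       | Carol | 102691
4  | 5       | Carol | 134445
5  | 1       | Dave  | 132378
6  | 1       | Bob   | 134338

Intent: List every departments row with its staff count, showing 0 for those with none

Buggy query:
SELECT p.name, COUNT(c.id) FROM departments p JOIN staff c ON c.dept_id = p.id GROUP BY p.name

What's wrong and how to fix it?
Bug: An inner join excludes parents with zero children

Fix: Use LEFT JOIN so parents without children still appear (COUNT(c.id) gives 0)

Corrected query:
SELECT p.name, COUNT(c.id) FROM departments p LEFT JOIN staff c ON c.dept_id = p.id GROUP BY p.name

Result:
name        | COUNT(c.id)
------------+------------
Engineering | 1          
Finance     | 1          
HR          | 0          
Legal       | 3          
Sales       | 1          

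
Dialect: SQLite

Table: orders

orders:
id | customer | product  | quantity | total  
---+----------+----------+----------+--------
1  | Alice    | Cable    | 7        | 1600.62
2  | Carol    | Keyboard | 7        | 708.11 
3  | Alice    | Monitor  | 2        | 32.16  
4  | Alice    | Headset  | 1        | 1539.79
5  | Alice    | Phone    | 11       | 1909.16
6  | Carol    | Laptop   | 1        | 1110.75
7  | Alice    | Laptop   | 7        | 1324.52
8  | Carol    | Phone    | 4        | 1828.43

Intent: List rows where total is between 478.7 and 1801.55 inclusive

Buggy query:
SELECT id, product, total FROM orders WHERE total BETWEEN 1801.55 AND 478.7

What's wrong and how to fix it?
Bug: BETWEEN expects the lower bound first; with 1801.55 AND 478.7 the range is empty

Fix: Swap the bounds so the smaller value comes first

Corrected query:
SELECT id, product, total FROM orders WHERE total BETWEEN 478.7 AND 1801.55

Result:
id | product  | total  
---+----------+--------
1  | Cable    | 1600.62
2  | Keyboard | 708.11 
4  | Headset  | 1539.79
6  | Laptop   | 1110.75
7  | Laptop   | 1324.52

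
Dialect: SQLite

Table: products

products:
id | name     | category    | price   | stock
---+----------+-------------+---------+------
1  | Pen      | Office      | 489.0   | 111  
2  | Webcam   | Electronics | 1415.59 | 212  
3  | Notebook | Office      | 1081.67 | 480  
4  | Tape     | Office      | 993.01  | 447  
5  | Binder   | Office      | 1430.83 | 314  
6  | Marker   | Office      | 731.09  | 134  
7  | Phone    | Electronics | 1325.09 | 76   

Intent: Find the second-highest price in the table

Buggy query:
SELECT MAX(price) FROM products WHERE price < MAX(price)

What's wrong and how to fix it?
Bug: MAX(price) on the right of the comparison is an aggregate-in-WHERE error

Fix: Compute the overall MAX in a subquery, then take MAX of rows below it

Corrected query:
SELECT MAX(price) FROM products WHERE price < (SELECT MAX(price) FROM products)

Result:
MAX(price)
----------
1415.59   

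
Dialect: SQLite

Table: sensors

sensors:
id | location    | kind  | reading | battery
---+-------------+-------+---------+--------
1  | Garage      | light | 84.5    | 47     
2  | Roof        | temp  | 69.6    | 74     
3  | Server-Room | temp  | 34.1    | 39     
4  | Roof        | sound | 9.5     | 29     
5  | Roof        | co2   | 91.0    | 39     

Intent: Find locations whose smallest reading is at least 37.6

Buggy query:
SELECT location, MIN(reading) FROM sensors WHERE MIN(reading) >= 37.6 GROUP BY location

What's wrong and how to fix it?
Bug: Aggregates like MIN are computed per group after WHERE runs

Fix: Use HAVING for the per-group MIN condition

Corrected query:
SELECT location, MIN(reading) FROM sensors GROUP BY location HAVING MIN(reading) >= 37.6

Result:
location | MIN(reading)
---------+-------------
Garage   | 84.5        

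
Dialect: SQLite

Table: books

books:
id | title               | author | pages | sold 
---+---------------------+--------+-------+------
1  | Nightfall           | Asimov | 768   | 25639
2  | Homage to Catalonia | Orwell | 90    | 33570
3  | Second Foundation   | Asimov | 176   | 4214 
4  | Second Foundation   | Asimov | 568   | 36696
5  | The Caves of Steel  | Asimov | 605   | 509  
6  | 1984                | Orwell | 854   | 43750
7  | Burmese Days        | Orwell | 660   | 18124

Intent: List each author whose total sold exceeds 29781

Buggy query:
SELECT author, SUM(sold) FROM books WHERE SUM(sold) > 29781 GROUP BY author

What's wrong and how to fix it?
Bug: Aggregate functions cannot appear in a WHERE clause

Fix: Move the aggregate condition to a HAVING clause

Corrected query:
SELECT author, SUM(sold) FROM books GROUP BY author HAVING SUM(sold) > 29781

Result:
author | SUM(sold)
-------+----------
Asimov | 67058    
Orwell | 95444    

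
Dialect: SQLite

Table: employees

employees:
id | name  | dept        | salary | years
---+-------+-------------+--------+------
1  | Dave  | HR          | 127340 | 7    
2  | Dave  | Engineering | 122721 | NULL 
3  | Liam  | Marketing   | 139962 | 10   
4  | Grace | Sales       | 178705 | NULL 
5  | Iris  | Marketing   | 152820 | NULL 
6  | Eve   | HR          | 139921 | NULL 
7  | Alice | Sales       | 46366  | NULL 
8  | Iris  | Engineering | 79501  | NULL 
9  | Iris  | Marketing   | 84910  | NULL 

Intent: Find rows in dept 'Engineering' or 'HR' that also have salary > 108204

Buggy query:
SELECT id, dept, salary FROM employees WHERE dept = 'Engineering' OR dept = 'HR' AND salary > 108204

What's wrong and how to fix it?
Bug: Without parentheses, AND is evaluated before OR, so the salary filter only applies to the 'HR' branch

Fix: Group the OR with parentheses (or use IN), then AND the threshold

Corrected query:
SELECT id, dept, salary FROM employees WHERE (dept = 'Engineering' OR dept = 'HR') AND salary > 108204

Result:
id | dept        | salary
---+-------------+-------
1  | HR          | 127340
2  | Engineering | 122721
6  | HR          | 139921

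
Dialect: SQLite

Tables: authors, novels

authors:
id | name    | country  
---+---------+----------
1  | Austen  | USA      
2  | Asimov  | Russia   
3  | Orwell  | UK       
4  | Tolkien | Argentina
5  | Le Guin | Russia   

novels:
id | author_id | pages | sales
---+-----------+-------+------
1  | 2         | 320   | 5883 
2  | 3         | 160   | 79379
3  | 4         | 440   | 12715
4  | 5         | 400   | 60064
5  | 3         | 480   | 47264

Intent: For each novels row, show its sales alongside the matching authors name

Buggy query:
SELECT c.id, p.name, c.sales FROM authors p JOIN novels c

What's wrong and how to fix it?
Bug: JOIN with no ON clause produces a cartesian product; every novels row pairs with every authors row

Fix: Add ON c.author_id = p.id to the JOIN

Corrected query:
SELECT c.id, p.name, c.sales FROM authors p JOIN novels c ON c.author_id = p.id

Result:
id | name    | sales
---+---------+------
1  | Asimov  | 5883 
2  | Orwell  | 79379
3  | Tolkien | 12715
4  | Le Guin | 60064
5  | Orwell  | 47264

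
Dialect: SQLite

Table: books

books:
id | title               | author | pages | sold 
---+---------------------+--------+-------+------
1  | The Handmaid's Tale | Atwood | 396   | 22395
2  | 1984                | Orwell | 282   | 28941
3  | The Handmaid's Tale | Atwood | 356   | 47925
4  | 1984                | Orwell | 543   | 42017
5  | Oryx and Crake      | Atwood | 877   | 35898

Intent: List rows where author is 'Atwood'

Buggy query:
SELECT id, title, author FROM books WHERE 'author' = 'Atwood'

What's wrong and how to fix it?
Bug: 'author' in single quotes is a string literal, not the column; the comparison is literal-vs-literal and never true

Fix: Reference the column as author without single quotes

Corrected query:
SELECT id, title, author FROM books WHERE author = 'Atwood'

Result:
id | title               | author
---+---------------------+-------
1  | The Handmaid's Tale | Atwood
3  | The Handmaid's Tale | Atwood
5  | Oryx and Crake      | Atwood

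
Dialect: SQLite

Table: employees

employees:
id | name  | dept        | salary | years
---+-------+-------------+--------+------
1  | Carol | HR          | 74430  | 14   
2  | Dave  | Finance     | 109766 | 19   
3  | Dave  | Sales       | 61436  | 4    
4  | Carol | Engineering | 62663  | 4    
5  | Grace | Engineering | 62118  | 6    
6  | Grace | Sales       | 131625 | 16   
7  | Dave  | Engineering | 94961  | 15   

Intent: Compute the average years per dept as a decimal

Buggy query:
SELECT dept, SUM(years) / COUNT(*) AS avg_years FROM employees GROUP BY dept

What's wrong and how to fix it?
Bug: Both operands are integers, so '/' performs integer division and truncates

Fix: Cast one side to REAL so the division keeps the fractional part

Corrected query:
SELECT dept, SUM(years) * 1.0 / COUNT(*) AS avg_years FROM employees GROUP BY dept

Result:
dept        | avg_years
------------+----------
Engineering | 8.333333 
Finance     | 19       
HR          | 14       
Sales       | 10       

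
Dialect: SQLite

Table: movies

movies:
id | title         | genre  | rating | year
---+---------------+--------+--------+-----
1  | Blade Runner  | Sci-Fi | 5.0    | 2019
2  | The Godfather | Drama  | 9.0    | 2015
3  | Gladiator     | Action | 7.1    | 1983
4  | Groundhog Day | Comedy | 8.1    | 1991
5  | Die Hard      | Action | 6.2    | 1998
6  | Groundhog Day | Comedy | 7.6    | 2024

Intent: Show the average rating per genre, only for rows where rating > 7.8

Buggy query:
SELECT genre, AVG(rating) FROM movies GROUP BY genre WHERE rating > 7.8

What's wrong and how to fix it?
Bug: Row-level WHERE must come before GROUP BY in the clause order

Fix: Move the WHERE clause before GROUP BY

Corrected query:
SELECT genre, AVG(rating) FROM movies WHERE rating > 7.8 GROUP BY genre

Result:
genre  | AVG(rating)
-------+------------
Comedy | 8.1        
Drama  | 9          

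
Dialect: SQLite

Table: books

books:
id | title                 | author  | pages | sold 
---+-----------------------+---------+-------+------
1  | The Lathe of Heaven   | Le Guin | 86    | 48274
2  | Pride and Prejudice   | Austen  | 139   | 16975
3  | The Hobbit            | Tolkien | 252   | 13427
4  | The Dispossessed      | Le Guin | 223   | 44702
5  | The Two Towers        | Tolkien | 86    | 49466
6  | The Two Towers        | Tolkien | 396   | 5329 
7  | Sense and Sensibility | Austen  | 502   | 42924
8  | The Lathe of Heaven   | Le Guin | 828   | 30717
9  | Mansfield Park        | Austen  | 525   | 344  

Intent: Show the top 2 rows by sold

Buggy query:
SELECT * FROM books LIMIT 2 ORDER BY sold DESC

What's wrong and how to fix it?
Bug: LIMIT must come after ORDER BY

Fix: Swap the clauses: ORDER BY first, then LIMIT

Corrected query:
SELECT * FROM books ORDER BY sold DESC LIMIT 2

Result:
id | title               | author  | pages | sold 
---+---------------------+---------+-------+------
5  | The Two Towers      | Tolkien | 86    | 49466
1  | The Lathe of Heaven | Le Guin | 86    | 48274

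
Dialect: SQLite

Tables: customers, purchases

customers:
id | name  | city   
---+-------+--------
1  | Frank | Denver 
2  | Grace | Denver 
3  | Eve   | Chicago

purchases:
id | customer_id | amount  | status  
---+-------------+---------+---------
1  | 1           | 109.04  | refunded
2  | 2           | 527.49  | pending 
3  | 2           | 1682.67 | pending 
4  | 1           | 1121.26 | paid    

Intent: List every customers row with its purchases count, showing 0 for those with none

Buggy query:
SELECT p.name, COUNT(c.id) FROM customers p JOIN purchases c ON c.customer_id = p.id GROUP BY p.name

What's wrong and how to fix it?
Bug: INNER JOIN drops customers rows that have no matching purchases rows

Fix: Switch to LEFT JOIN to retain unmatched parent rows

Corrected query:
SELECT p.name, COUNT(c.id) FROM customers p LEFT JOIN purchases c ON c.customer_id = p.id GROUP BY p.name

Result:
name  | COUNT(c.id)
------+------------
Eve   | 0          
Frank | 2          
Grace | 2          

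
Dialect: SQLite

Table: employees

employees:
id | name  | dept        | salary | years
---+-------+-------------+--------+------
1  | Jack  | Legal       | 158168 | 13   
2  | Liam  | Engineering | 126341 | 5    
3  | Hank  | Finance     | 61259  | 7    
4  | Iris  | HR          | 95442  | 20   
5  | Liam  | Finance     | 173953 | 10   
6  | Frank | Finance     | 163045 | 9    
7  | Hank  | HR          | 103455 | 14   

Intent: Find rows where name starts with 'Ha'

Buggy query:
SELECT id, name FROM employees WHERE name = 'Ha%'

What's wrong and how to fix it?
Bug: '=' compares the literal string including the % character; pattern matching needs LIKE

Fix: Replace '=' with LIKE so 'Ha%' is treated as a pattern

Corrected query:
SELECT id, name FROM employees WHERE name LIKE 'Ha%'

Result:
id | name
---+-----
3  | Hank
7  | Hank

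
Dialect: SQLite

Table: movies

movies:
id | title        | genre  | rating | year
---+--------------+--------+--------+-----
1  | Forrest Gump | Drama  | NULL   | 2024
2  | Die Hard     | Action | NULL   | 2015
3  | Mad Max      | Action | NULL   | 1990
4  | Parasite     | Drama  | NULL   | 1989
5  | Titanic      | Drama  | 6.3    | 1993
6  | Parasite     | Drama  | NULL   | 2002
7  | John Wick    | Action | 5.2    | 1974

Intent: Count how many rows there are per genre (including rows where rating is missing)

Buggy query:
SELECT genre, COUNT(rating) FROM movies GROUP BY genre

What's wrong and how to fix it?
Bug: COUNT(column) counts non-NULL values only; rows with NULL rating aren't counted

Fix: Replace COUNT(rating) with COUNT(*)

Corrected query:
SELECT genre, COUNT(*) FROM movies GROUP BY genre

Result:
genre  | COUNT(*)
-------+---------
Action | 3       
Drama  | 4       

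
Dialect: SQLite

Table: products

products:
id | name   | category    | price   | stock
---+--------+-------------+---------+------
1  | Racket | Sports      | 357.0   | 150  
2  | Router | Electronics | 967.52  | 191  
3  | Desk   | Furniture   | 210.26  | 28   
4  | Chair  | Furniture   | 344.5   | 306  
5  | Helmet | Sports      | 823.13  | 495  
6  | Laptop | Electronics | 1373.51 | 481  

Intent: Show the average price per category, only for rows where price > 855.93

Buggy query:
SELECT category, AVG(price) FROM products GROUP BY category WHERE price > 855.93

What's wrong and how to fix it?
Bug: Row-level WHERE must come before GROUP BY in the clause order

Fix: Move the WHERE clause before GROUP BY

Corrected query:
SELECT category, AVG(price) FROM products WHERE price > 855.93 GROUP BY category

Result:
category    | AVG(price)
------------+-----------
Electronics | 1170.515  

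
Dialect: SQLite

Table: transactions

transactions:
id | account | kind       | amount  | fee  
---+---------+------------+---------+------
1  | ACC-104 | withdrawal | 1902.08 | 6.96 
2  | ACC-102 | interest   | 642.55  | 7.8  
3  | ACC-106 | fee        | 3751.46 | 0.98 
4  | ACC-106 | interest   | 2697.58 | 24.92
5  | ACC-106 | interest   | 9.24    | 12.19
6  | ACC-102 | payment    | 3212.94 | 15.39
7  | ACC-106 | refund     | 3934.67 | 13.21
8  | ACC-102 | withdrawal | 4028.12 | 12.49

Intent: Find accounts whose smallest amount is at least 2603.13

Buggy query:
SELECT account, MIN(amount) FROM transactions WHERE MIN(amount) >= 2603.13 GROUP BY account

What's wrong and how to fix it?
Bug: MIN() in WHERE is a misuse of aggregate

Fix: Replace WHERE with HAVING after the GROUP BY

Corrected query:
SELECT account, MIN(amount) FROM transactions GROUP BY account HAVING MIN(amount) >= 2603.13

Result:
(no rows)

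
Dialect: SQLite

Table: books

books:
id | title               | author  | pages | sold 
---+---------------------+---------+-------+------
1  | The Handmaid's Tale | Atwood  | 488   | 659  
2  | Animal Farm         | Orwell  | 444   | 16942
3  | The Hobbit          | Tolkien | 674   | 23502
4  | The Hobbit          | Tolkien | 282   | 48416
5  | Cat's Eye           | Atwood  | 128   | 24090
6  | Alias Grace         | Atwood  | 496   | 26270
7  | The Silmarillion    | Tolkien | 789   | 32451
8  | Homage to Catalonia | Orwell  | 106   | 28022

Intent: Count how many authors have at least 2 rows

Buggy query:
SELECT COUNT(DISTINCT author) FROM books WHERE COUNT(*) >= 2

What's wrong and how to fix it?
Bug: COUNT(*) cannot appear in WHERE; the per-group count doesn't exist yet

Fix: Group first with HAVING COUNT(*) >= 2, then COUNT the resulting groups

Corrected query:
SELECT COUNT(*) FROM (SELECT author FROM books GROUP BY author HAVING COUNT(*) >= 2)

Result:
COUNT(*)
--------
3       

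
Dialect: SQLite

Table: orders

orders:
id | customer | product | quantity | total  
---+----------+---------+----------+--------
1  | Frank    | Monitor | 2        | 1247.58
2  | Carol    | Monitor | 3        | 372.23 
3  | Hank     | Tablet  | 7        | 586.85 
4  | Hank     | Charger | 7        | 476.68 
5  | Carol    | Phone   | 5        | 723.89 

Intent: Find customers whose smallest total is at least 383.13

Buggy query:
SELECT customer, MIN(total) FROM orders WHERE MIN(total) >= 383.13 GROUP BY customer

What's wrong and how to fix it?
Bug: Aggregates like MIN are computed per group after WHERE runs

Fix: Replace WHERE with HAVING after the GROUP BY

Corrected query:
SELECT customer, MIN(total) FROM orders GROUP BY customer HAVING MIN(total) >= 383.13

Result:
customer | MIN(total)
---------+-----------
Frank    | 1247.58   
Hank     | 476.68    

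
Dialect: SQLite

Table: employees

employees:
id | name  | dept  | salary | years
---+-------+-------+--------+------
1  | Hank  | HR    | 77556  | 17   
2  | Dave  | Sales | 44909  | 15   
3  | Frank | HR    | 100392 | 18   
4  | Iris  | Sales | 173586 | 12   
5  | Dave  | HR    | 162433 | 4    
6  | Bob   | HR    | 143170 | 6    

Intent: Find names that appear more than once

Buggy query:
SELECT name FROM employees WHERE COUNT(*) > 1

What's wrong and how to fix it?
Bug: WHERE can't reference COUNT(*); aggregates are computed after WHERE

Fix: Group first, then use HAVING for the count condition

Corrected query:
SELECT name FROM employees GROUP BY name HAVING COUNT(*) > 1

Result:
name
----
Dave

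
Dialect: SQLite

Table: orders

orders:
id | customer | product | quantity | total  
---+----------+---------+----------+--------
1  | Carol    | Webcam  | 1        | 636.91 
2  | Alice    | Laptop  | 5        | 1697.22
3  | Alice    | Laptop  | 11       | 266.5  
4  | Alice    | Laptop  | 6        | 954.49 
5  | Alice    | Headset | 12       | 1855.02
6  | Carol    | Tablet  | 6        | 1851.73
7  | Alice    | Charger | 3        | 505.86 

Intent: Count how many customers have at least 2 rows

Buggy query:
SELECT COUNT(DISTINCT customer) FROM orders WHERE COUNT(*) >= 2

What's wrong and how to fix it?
Bug: WHERE filters individual rows, not groups, so a group-level COUNT is invalid there

Fix: Group first with HAVING COUNT(*) >= 2, then COUNT the resulting groups

Corrected query:
SELECT COUNT(*) FROM (SELECT customer FROM orders GROUP BY customer HAVING COUNT(*) >= 2)

Result:
COUNT(*)
--------
2       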